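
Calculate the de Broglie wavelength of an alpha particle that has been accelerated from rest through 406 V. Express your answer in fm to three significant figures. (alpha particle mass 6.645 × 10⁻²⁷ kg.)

KE = 2eV = 2 × 1.602 × 10⁻¹⁹ × 406.0 = 1.301 × 10⁻¹⁶ J.
p = √(2mKE) = √(2 × 6.645 × 10⁻²⁷ × 1.301 × 10⁻¹⁶) = 1.315 × 10⁻²¹ kg·m/s.
λ = h/p = 6.626 × 10⁻³⁴ / 1.315 × 10⁻²¹ = 5.04 × 10⁻¹³ m = 504 fm.

λ = 504 fm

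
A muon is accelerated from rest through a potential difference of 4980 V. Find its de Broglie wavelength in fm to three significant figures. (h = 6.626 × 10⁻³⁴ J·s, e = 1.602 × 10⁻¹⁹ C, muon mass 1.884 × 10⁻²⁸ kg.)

λ = 1210 fm

KE = eV = 1.602 × 10⁻¹⁹ × 4980 = 7.978 × 10⁻¹⁶ J.
p = √(2mKE) = √(2 × 1.884 × 10⁻²⁸ × 7.978 × 10⁻¹⁶) = 5.483 × 10⁻²² kg·m/s.
λ = h/p = 6.626 × 10⁻³⁴ / 5.483 × 10⁻²² = 1.21 × 10⁻¹² m = 1210 fm.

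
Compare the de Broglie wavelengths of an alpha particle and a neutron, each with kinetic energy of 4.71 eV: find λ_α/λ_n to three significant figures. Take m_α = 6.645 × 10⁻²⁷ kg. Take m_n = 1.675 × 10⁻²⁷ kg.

λ_α/λ_n = 0.502

At fixed KE, p = √(2mKE) so λ = h/p ∝ 1/√m.
λ_α/λ_n = √(m_n/m_α) = √(1.675 × 10⁻²⁷/6.645 × 10⁻²⁷) = √(0.2521) = 0.502.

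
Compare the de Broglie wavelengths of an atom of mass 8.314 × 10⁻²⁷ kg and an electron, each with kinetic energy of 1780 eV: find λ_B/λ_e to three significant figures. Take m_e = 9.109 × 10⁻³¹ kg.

At fixed KE, p = √(2mKE) so λ = h/p ∝ 1/√m.
λ_B/λ_e = √(m_e/m_B) = √(9.109 × 10⁻³¹/8.314 × 10⁻²⁷) = √(1.096 × 10⁻⁴) = 0.0105.

λ_B/λ_e = 0.0105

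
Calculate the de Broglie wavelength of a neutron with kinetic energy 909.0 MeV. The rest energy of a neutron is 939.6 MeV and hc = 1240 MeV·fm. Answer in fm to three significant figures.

λ = 0.779 fm

Total energy E = KE + m₀c² = 909.0 + 939.6 = 1848.6 MeV.
(pc)² = E² − (m₀c²)² = (1848.6)² − (939.6)² = 2.534 × 10⁶ MeV², so pc = 1592 MeV.
λ = hc/(pc) = 1240 MeV·fm / 1592 MeV = 0.779 fm.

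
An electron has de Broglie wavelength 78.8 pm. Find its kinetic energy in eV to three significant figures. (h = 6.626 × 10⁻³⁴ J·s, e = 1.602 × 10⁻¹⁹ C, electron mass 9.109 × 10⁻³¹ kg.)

KE = 242 eV

p = h/λ = 6.626 × 10⁻³⁴ / 7.880 × 10⁻¹¹ = 8.409 × 10⁻²⁴ kg·m/s.
KE = p²/(2m) = (8.409 × 10⁻²⁴)² / (2 × 9.109 × 10⁻³¹) = 3.881 × 10⁻¹⁷ J = 242 eV.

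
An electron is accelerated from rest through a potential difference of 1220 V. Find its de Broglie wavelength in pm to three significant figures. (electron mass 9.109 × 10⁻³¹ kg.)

λ = 35.1 pm

KE = eV = 1.602 × 10⁻¹⁹ × 1220 = 1.954 × 10⁻¹⁶ J.
p = √(2mKE) = √(2 × 9.109 × 10⁻³¹ × 1.954 × 10⁻¹⁶) = 1.887 × 10⁻²³ kg·m/s.
λ = h/p = 6.626 × 10⁻³⁴ / 1.887 × 10⁻²³ = 3.51 × 10⁻¹¹ m = 35.1 pm.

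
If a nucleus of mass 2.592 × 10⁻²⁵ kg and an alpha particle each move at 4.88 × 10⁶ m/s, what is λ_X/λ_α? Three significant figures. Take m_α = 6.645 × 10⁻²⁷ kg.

At fixed v, p = mv so λ = h/(mv) ∝ 1/m.
λ_X/λ_α = m_α/m_X = 6.645 × 10⁻²⁷/2.592 × 10⁻²⁵ = 0.0256.

λ_X/λ_α = 0.0256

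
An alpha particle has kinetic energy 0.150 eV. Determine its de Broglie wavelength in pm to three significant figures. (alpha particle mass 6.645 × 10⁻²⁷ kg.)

λ = 37.1 pm

KE = 0.150 eV = 2.403 × 10⁻²⁰ J.
p = √(2mKE) = √(2 × 6.645 × 10⁻²⁷ × 2.403 × 10⁻²⁰) = 1.787 × 10⁻²³ kg·m/s.
λ = h/p = 6.626 × 10⁻³⁴ / 1.787 × 10⁻²³ = 3.71 × 10⁻¹¹ m = 37.1 pm.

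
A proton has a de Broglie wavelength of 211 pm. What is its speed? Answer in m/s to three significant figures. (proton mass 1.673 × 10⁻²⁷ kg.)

v = 1880 m/s

p = h/λ = 6.626 × 10⁻³⁴ / 2.110 × 10⁻¹⁰ = 3.140 × 10⁻²⁴ kg·m/s.
v = p/m = 3.140 × 10⁻²⁴ / 1.673 × 10⁻²⁷ = 1.88 × 10³ m/s = 1880 m/s.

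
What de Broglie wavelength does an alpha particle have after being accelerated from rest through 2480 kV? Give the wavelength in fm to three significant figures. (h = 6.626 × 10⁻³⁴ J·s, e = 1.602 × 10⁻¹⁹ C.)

λ = 6.45 fm

KE = 2eV = 2 × 1.602 × 10⁻¹⁹ × 2.480 × 10⁶ = 7.946 × 10⁻¹³ J.
p = √(2mKE) = √(2 × 6.645 × 10⁻²⁷ × 7.946 × 10⁻¹³) = 1.028 × 10⁻¹⁹ kg·m/s.
λ = h/p = 6.626 × 10⁻³⁴ / 1.028 × 10⁻¹⁹ = 6.45 × 10⁻¹⁵ m = 6.45 fm.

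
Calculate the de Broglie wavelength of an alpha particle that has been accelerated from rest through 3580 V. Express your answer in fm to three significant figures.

KE = 2eV = 2 × 1.602 × 10⁻¹⁹ × 3580 = 1.147 × 10⁻¹⁵ J.
p = √(2mKE) = √(2 × 6.645 × 10⁻²⁷ × 1.147 × 10⁻¹⁵) = 3.904 × 10⁻²¹ kg·m/s.
λ = h/p = 6.626 × 10⁻³⁴ / 3.904 × 10⁻²¹ = 1.70 × 10⁻¹³ m = 170 fm.

λ = 170 fm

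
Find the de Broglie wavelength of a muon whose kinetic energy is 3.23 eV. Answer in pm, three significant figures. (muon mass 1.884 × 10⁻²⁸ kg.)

λ = 47.5 pm

KE = 3.23 eV = 5.174 × 10⁻¹⁹ J.
p = √(2mKE) = √(2 × 1.884 × 10⁻²⁸ × 5.174 × 10⁻¹⁹) = 1.396 × 10⁻²³ kg·m/s.
λ = h/p = 6.626 × 10⁻³⁴ / 1.396 × 10⁻²³ = 4.75 × 10⁻¹¹ m = 47.5 pm.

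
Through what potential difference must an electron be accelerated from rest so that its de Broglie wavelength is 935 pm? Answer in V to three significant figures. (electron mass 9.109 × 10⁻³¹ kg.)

V = 1.72 V

p = h/λ = 6.626 × 10⁻³⁴ / 9.350 × 10⁻¹⁰ = 7.087 × 10⁻²⁵ kg·m/s.
KE = p²/(2m) = 2.757 × 10⁻¹⁹ J.
V = KE/e = 2.757 × 10⁻¹⁹ / (1.602 × 10⁻¹⁹) = 1.72 V.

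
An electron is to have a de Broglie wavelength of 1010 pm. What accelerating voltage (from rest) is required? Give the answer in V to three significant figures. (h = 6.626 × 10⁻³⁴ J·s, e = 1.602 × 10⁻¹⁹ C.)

p = h/λ = 6.626 × 10⁻³⁴ / 1.010 × 10⁻⁹ = 6.560 × 10⁻²⁵ kg·m/s.
KE = p²/(2m) = 2.362 × 10⁻¹⁹ J.
V = KE/e = 2.362 × 10⁻¹⁹ / (1.602 × 10⁻¹⁹) = 1.47 V.

V = 1.47 V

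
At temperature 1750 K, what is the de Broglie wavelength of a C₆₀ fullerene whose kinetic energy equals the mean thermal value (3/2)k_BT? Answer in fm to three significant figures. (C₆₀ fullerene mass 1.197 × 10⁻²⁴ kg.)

λ = 2250 fm

KE = (3/2)k_BT = 1.5 × 1.381 × 10⁻²³ × 1750 = 3.625 × 10⁻²⁰ J.
p = √(2mKE) = √(2 × 1.197 × 10⁻²⁴ × 3.625 × 10⁻²⁰) = 2.946 × 10⁻²² kg·m/s.
λ = h/p = 2.25 × 10⁻¹² m = 2250 fm.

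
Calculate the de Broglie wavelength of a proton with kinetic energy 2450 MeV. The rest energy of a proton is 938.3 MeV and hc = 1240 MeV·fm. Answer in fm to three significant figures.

Total energy E = KE + m₀c² = 2450 + 938.3 = 3388.3 MeV.
(pc)² = E² − (m₀c²)² = (3388.3)² − (938.3)² = 1.060 × 10⁷ MeV², so pc = 3256 MeV.
λ = hc/(pc) = 1240 MeV·fm / 3256 MeV = 0.381 fm.

λ = 0.381 fm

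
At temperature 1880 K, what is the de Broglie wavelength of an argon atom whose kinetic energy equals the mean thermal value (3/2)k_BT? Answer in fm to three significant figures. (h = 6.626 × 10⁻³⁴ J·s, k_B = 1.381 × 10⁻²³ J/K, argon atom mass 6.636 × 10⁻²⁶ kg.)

λ = 9220 fm

KE = (3/2)k_BT = 1.5 × 1.381 × 10⁻²³ × 1880 = 3.894 × 10⁻²⁰ J.
p = √(2mKE) = √(2 × 6.636 × 10⁻²⁶ × 3.894 × 10⁻²⁰) = 7.189 × 10⁻²³ kg·m/s.
λ = h/p = 9.22 × 10⁻¹² m = 9220 fm.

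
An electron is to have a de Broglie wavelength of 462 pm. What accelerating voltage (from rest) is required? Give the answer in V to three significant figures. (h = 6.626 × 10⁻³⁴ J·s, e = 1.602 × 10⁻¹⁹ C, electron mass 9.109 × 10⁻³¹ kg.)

V = 7.05 V

p = h/λ = 6.626 × 10⁻³⁴ / 4.620 × 10⁻¹⁰ = 1.434 × 10⁻²⁴ kg·m/s.
KE = p²/(2m) = 1.129 × 10⁻¹⁸ J.
V = KE/e = 1.129 × 10⁻¹⁸ / (1.602 × 10⁻¹⁹) = 7.05 V.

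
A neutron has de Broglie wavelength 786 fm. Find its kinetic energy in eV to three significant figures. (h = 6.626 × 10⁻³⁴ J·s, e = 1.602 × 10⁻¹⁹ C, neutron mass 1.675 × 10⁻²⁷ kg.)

p = h/λ = 6.626 × 10⁻³⁴ / 7.860 × 10⁻¹³ = 8.430 × 10⁻²² kg·m/s.
KE = p²/(2m) = (8.430 × 10⁻²²)² / (2 × 1.675 × 10⁻²⁷) = 2.121 × 10⁻¹⁶ J = 1320 eV.

KE = 1320 eV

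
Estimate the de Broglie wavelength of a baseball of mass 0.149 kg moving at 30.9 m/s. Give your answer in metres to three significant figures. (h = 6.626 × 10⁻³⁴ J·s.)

p = mv = 0.149 × 30.9 = 4.604 kg·m/s.
λ = h/p = 6.626 × 10⁻³⁴ / 4.604 = 1.44 × 10⁻³⁴ m.

λ = 1.44 × 10⁻³⁴ m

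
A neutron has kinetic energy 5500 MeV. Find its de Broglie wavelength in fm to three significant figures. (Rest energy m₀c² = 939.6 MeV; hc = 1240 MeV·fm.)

Total energy E = KE + m₀c² = 5500 + 939.6 = 6439.6 MeV.
(pc)² = E² − (m₀c²)² = (6439.6)² − (939.6)² = 4.059 × 10⁷ MeV², so pc = 6371 MeV.
λ = hc/(pc) = 1240 MeV·fm / 6371 MeV = 0.195 fm.

λ = 0.195 fm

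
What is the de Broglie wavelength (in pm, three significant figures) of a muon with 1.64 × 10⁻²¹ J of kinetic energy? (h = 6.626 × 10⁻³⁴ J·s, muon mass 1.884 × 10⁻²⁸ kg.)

λ = 843 pm

p = √(2mKE) = √(2 × 1.884 × 10⁻²⁸ × 1.640 × 10⁻²¹) = 7.861 × 10⁻²⁵ kg·m/s.
λ = h/p = 6.626 × 10⁻³⁴ / 7.861 × 10⁻²⁵ = 8.43 × 10⁻¹⁰ m = 843 pm.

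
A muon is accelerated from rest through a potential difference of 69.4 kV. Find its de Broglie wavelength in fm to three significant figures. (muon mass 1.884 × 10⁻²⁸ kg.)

λ = 324 fm

KE = eV = 1.602 × 10⁻¹⁹ × 6.940 × 10⁴ = 1.112 × 10⁻¹⁴ J.
p = √(2mKE) = √(2 × 1.884 × 10⁻²⁸ × 1.112 × 10⁻¹⁴) = 2.047 × 10⁻²¹ kg·m/s.
λ = h/p = 6.626 × 10⁻³⁴ / 2.047 × 10⁻²¹ = 3.24 × 10⁻¹³ m = 324 fm.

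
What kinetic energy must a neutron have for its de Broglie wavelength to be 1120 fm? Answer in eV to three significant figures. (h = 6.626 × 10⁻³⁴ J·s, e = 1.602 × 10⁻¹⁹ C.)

KE = 652 eV

p = h/λ = 6.626 × 10⁻³⁴ / 1.120 × 10⁻¹² = 5.916 × 10⁻²² kg·m/s.
KE = p²/(2m) = (5.916 × 10⁻²²)² / (2 × 1.675 × 10⁻²⁷) = 1.045 × 10⁻¹⁶ J = 652 eV.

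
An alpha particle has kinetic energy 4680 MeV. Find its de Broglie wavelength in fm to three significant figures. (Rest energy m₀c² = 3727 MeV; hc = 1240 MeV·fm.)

λ = 0.165 fm

Total energy E = KE + m₀c² = 4680 + 3727 = 8407 MeV.
(pc)² = E² − (m₀c²)² = (8407)² − (3727)² = 5.679 × 10⁷ MeV², so pc = 7536 MeV.
λ = hc/(pc) = 1240 MeV·fm / 7536 MeV = 0.165 fm.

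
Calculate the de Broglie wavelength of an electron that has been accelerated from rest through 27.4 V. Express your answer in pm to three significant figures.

KE = eV = 1.602 × 10⁻¹⁹ × 27.40 = 4.389 × 10⁻¹⁸ J.
p = √(2mKE) = √(2 × 9.109 × 10⁻³¹ × 4.389 × 10⁻¹⁸) = 2.828 × 10⁻²⁴ kg·m/s.
λ = h/p = 6.626 × 10⁻³⁴ / 2.828 × 10⁻²⁴ = 2.34 × 10⁻¹⁰ m = 234 pm.

λ = 234 pm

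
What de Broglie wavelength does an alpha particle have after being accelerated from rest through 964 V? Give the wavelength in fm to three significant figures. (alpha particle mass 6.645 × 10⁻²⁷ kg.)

λ = 327 fm

KE = 2eV = 2 × 1.602 × 10⁻¹⁹ × 964.0 = 3.089 × 10⁻¹⁶ J.
p = √(2mKE) = √(2 × 6.645 × 10⁻²⁷ × 3.089 × 10⁻¹⁶) = 2.026 × 10⁻²¹ kg·m/s.
λ = h/p = 6.626 × 10⁻³⁴ / 2.026 × 10⁻²¹ = 3.27 × 10⁻¹³ m = 327 fm.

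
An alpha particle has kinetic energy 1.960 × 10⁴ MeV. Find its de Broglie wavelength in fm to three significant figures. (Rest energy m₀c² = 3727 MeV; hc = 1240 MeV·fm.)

Total energy E = KE + m₀c² = 1.960 × 10⁴ + 3727 = 23327 MeV.
(pc)² = E² − (m₀c²)² = (23327)² − (3727)² = 5.303 × 10⁸ MeV², so pc = 2.303 × 10⁴ MeV.
λ = hc/(pc) = 1240 MeV·fm / 2.303 × 10⁴ MeV = 0.0538 fm.

λ = 0.0538 fm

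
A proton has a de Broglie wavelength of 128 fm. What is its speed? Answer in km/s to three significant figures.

v = 3090 km/s

p = h/λ = 6.626 × 10⁻³⁴ / 1.280 × 10⁻¹³ = 5.177 × 10⁻²¹ kg·m/s.
v = p/m = 5.177 × 10⁻²¹ / 1.673 × 10⁻²⁷ = 3.09 × 10⁶ m/s = 3090 km/s.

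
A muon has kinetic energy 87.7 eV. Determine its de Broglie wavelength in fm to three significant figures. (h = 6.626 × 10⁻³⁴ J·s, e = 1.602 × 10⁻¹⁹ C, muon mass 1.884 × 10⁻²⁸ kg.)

KE = 87.7 eV = 1.405 × 10⁻¹⁷ J.
p = √(2mKE) = √(2 × 1.884 × 10⁻²⁸ × 1.405 × 10⁻¹⁷) = 7.276 × 10⁻²³ kg·m/s.
λ = h/p = 6.626 × 10⁻³⁴ / 7.276 × 10⁻²³ = 9.11 × 10⁻¹² m = 9110 fm.

λ = 9110 fm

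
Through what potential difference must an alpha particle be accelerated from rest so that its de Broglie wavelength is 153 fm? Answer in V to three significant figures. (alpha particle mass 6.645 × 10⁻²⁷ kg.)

V = 4400 V

p = h/λ = 6.626 × 10⁻³⁴ / 1.530 × 10⁻¹³ = 4.331 × 10⁻²¹ kg·m/s.
KE = p²/(2m) = 1.411 × 10⁻¹⁵ J.
V = KE/2e = 1.411 × 10⁻¹⁵ / (2 × 1.602 × 10⁻¹⁹) = 4400 V.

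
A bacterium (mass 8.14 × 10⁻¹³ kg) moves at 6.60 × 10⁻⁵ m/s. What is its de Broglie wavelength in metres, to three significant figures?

λ = 1.23 × 10⁻¹⁷ m

p = mv = 8.14 × 10⁻¹³ × 6.60 × 10⁻⁵ = 5.372 × 10⁻¹⁷ kg·m/s.
λ = h/p = 6.626 × 10⁻³⁴ / 5.372 × 10⁻¹⁷ = 1.23 × 10⁻¹⁷ m.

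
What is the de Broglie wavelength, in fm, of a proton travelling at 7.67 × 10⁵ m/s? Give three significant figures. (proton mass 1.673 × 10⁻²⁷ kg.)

λ = 516 fm

p = mv = 1.673 × 10⁻²⁷ × 7.67 × 10⁵ = 1.283 × 10⁻²¹ kg·m/s.
λ = h/p = 6.626 × 10⁻³⁴ / 1.283 × 10⁻²¹ = 5.16 × 10⁻¹³ m = 516 fm.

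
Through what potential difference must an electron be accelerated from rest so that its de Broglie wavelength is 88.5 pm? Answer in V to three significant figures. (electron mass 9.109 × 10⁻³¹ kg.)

V = 192 V

p = h/λ = 6.626 × 10⁻³⁴ / 8.850 × 10⁻¹¹ = 7.487 × 10⁻²⁴ kg·m/s.
KE = p²/(2m) = 3.077 × 10⁻¹⁷ J.
V = KE/e = 3.077 × 10⁻¹⁷ / (1.602 × 10⁻¹⁹) = 192 V.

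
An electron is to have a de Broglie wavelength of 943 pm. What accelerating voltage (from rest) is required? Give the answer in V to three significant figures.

p = h/λ = 6.626 × 10⁻³⁴ / 9.430 × 10⁻¹⁰ = 7.027 × 10⁻²⁵ kg·m/s.
KE = p²/(2m) = 2.710 × 10⁻¹⁹ J.
V = KE/e = 2.710 × 10⁻¹⁹ / (1.602 × 10⁻¹⁹) = 1.69 V.

V = 1.69 V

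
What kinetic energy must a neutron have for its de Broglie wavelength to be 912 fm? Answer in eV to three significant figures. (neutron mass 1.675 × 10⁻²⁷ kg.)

p = h/λ = 6.626 × 10⁻³⁴ / 9.120 × 10⁻¹³ = 7.265 × 10⁻²² kg·m/s.
KE = p²/(2m) = (7.265 × 10⁻²²)² / (2 × 1.675 × 10⁻²⁷) = 1.576 × 10⁻¹⁶ J = 984 eV.

KE = 984 eV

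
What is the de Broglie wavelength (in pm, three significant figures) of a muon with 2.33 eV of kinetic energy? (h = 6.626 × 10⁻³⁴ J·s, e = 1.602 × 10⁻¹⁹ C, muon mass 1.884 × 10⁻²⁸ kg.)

KE = 2.33 eV = 3.733 × 10⁻¹⁹ J.
p = √(2mKE) = √(2 × 1.884 × 10⁻²⁸ × 3.733 × 10⁻¹⁹) = 1.186 × 10⁻²³ kg·m/s.
λ = h/p = 6.626 × 10⁻³⁴ / 1.186 × 10⁻²³ = 5.59 × 10⁻¹¹ m = 55.9 pm.

λ = 55.9 pm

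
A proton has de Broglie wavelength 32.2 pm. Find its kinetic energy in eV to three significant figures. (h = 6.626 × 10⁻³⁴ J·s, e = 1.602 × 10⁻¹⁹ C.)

KE = 0.790 eV

p = h/λ = 6.626 × 10⁻³⁴ / 3.220 × 10⁻¹¹ = 2.058 × 10⁻²³ kg·m/s.
KE = p²/(2m) = (2.058 × 10⁻²³)² / (2 × 1.673 × 10⁻²⁷) = 1.266 × 10⁻¹⁹ J = 0.790 eV.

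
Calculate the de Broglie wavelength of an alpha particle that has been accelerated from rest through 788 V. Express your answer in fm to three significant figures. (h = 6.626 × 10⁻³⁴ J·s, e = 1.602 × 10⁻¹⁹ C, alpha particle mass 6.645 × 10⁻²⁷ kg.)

λ = 362 fm

KE = 2eV = 2 × 1.602 × 10⁻¹⁹ × 788.0 = 2.525 × 10⁻¹⁶ J.
p = √(2mKE) = √(2 × 6.645 × 10⁻²⁷ × 2.525 × 10⁻¹⁶) = 1.832 × 10⁻²¹ kg·m/s.
λ = h/p = 6.626 × 10⁻³⁴ / 1.832 × 10⁻²¹ = 3.62 × 10⁻¹³ m = 362 fm.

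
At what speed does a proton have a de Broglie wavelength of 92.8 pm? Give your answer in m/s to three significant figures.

v = 4270 m/s

p = h/λ = 6.626 × 10⁻³⁴ / 9.280 × 10⁻¹¹ = 7.140 × 10⁻²⁴ kg·m/s.
v = p/m = 7.140 × 10⁻²⁴ / 1.673 × 10⁻²⁷ = 4.27 × 10³ m/s = 4270 m/s.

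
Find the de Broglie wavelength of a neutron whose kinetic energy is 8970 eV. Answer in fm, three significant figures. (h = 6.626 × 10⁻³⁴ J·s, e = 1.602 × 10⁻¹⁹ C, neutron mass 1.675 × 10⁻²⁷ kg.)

KE = 8970 eV = 1.437 × 10⁻¹⁵ J.
p = √(2mKE) = √(2 × 1.675 × 10⁻²⁷ × 1.437 × 10⁻¹⁵) = 2.194 × 10⁻²¹ kg·m/s.
λ = h/p = 6.626 × 10⁻³⁴ / 2.194 × 10⁻²¹ = 3.02 × 10⁻¹³ m = 302 fm.

λ = 302 fm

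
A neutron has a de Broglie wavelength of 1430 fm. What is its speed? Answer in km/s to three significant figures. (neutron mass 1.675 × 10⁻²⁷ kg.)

v = 277 km/s

p = h/λ = 6.626 × 10⁻³⁴ / 1.430 × 10⁻¹² = 4.634 × 10⁻²² kg·m/s.
v = p/m = 4.634 × 10⁻²² / 1.675 × 10⁻²⁷ = 2.77 × 10⁵ m/s = 277 km/s.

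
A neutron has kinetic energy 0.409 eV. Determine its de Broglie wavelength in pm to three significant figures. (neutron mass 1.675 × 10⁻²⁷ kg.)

KE = 0.409 eV = 6.552 × 10⁻²⁰ J.
p = √(2mKE) = √(2 × 1.675 × 10⁻²⁷ × 6.552 × 10⁻²⁰) = 1.482 × 10⁻²³ kg·m/s.
λ = h/p = 6.626 × 10⁻³⁴ / 1.482 × 10⁻²³ = 4.47 × 10⁻¹¹ m = 44.7 pm.

λ = 44.7 pm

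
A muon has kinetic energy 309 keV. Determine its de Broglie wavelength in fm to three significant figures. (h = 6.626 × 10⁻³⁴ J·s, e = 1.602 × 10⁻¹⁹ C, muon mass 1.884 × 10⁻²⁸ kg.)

λ = 153 fm

KE = 309 keV = 4.950 × 10⁻¹⁴ J.
p = √(2mKE) = √(2 × 1.884 × 10⁻²⁸ × 4.950 × 10⁻¹⁴) = 4.319 × 10⁻²¹ kg·m/s.
λ = h/p = 6.626 × 10⁻³⁴ / 4.319 × 10⁻²¹ = 1.53 × 10⁻¹³ m = 153 fm.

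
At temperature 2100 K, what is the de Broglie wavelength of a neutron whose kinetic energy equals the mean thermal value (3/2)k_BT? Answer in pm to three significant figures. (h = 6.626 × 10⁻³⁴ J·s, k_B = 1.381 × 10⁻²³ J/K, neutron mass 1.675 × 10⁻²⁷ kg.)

KE = (3/2)k_BT = 1.5 × 1.381 × 10⁻²³ × 2100 = 4.350 × 10⁻²⁰ J.
p = √(2mKE) = √(2 × 1.675 × 10⁻²⁷ × 4.350 × 10⁻²⁰) = 1.207 × 10⁻²³ kg·m/s.
λ = h/p = 5.49 × 10⁻¹¹ m = 54.9 pm.

λ = 54.9 pm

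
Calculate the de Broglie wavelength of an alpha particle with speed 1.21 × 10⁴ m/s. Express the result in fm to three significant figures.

p = mv = 6.645 × 10⁻²⁷ × 1.21 × 10⁴ = 8.040 × 10⁻²³ kg·m/s.
λ = h/p = 6.626 × 10⁻³⁴ / 8.040 × 10⁻²³ = 8.24 × 10⁻¹² m = 8240 fm.

λ = 8240 fm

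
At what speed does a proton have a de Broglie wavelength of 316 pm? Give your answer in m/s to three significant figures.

p = h/λ = 6.626 × 10⁻³⁴ / 3.160 × 10⁻¹⁰ = 2.097 × 10⁻²⁴ kg·m/s.
v = p/m = 2.097 × 10⁻²⁴ / 1.673 × 10⁻²⁷ = 1.25 × 10³ m/s = 1250 m/s.

v = 1250 m/s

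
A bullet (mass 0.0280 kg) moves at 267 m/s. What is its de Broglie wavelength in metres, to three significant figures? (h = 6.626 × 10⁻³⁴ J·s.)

λ = 8.86 × 10⁻³⁵ m

p = mv = 0.0280 × 267 = 7.476 kg·m/s.
λ = h/p = 6.626 × 10⁻³⁴ / 7.476 = 8.86 × 10⁻³⁵ m.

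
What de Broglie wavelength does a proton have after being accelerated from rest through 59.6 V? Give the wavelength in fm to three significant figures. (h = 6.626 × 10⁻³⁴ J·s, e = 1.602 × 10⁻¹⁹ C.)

KE = eV = 1.602 × 10⁻¹⁹ × 59.60 = 9.548 × 10⁻¹⁸ J.
p = √(2mKE) = √(2 × 1.673 × 10⁻²⁷ × 9.548 × 10⁻¹⁸) = 1.787 × 10⁻²² kg·m/s.
λ = h/p = 6.626 × 10⁻³⁴ / 1.787 × 10⁻²² = 3.71 × 10⁻¹² m = 3710 fm.

λ = 3710 fm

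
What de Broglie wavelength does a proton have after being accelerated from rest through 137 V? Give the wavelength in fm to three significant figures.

λ = 2450 fm

KE = eV = 1.602 × 10⁻¹⁹ × 137.0 = 2.195 × 10⁻¹⁷ J.
p = √(2mKE) = √(2 × 1.673 × 10⁻²⁷ × 2.195 × 10⁻¹⁷) = 2.710 × 10⁻²² kg·m/s.
λ = h/p = 6.626 × 10⁻³⁴ / 2.710 × 10⁻²² = 2.45 × 10⁻¹² m = 2450 fm.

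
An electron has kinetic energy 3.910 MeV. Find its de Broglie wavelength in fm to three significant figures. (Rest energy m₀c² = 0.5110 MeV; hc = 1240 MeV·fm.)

λ = 282 fm

Total energy E = KE + m₀c² = 3.910 + 0.5110 = 4.4210 MeV.
(pc)² = E² − (m₀c²)² = (4.4210)² − (0.5110)² = 19.28 MeV², so pc = 4.391 MeV.
λ = hc/(pc) = 1240 MeV·fm / 4.391 MeV = 282 fm.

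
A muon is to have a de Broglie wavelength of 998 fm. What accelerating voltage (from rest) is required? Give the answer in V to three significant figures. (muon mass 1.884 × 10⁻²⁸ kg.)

p = h/λ = 6.626 × 10⁻³⁴ / 9.980 × 10⁻¹³ = 6.639 × 10⁻²² kg·m/s.
KE = p²/(2m) = 1.170 × 10⁻¹⁵ J.
V = KE/e = 1.170 × 10⁻¹⁵ / (1.602 × 10⁻¹⁹) = 7300 V.

V = 7300 V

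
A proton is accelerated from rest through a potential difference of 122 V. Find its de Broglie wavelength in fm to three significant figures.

λ = 2590 fm

KE = eV = 1.602 × 10⁻¹⁹ × 122.0 = 1.954 × 10⁻¹⁷ J.
p = √(2mKE) = √(2 × 1.673 × 10⁻²⁷ × 1.954 × 10⁻¹⁷) = 2.557 × 10⁻²² kg·m/s.
λ = h/p = 6.626 × 10⁻³⁴ / 2.557 × 10⁻²² = 2.59 × 10⁻¹² m = 2590 fm.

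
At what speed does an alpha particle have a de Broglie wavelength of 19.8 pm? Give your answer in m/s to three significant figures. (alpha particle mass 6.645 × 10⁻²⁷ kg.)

p = h/λ = 6.626 × 10⁻³⁴ / 1.980 × 10⁻¹¹ = 3.346 × 10⁻²³ kg·m/s.
v = p/m = 3.346 × 10⁻²³ / 6.645 × 10⁻²⁷ = 5.04 × 10³ m/s = 5040 m/s.

v = 5040 m/s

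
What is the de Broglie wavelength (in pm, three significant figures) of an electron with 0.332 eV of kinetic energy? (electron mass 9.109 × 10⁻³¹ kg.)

λ = 2130 pm

KE = 0.332 eV = 5.319 × 10⁻²⁰ J.
p = √(2mKE) = √(2 × 9.109 × 10⁻³¹ × 5.319 × 10⁻²⁰) = 3.113 × 10⁻²⁵ kg·m/s.
λ = h/p = 6.626 × 10⁻³⁴ / 3.113 × 10⁻²⁵ = 2.13 × 10⁻⁹ m = 2130 pm.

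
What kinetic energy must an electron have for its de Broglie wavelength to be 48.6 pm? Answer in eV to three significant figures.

p = h/λ = 6.626 × 10⁻³⁴ / 4.860 × 10⁻¹¹ = 1.363 × 10⁻²³ kg·m/s.
KE = p²/(2m) = (1.363 × 10⁻²³)² / (2 × 9.109 × 10⁻³¹) = 1.020 × 10⁻¹⁶ J = 637 eV.

KE = 637 eV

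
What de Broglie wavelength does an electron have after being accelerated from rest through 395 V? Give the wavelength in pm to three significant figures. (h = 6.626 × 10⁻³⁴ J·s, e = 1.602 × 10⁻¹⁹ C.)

λ = 61.7 pm

KE = eV = 1.602 × 10⁻¹⁹ × 395.0 = 6.328 × 10⁻¹⁷ J.
p = √(2mKE) = √(2 × 9.109 × 10⁻³¹ × 6.328 × 10⁻¹⁷) = 1.074 × 10⁻²³ kg·m/s.
λ = h/p = 6.626 × 10⁻³⁴ / 1.074 × 10⁻²³ = 6.17 × 10⁻¹¹ m = 61.7 pm.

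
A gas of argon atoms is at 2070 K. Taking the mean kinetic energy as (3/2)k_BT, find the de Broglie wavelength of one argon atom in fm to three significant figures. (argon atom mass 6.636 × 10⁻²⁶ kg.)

KE = (3/2)k_BT = 1.5 × 1.381 × 10⁻²³ × 2070 = 4.288 × 10⁻²⁰ J.
p = √(2mKE) = √(2 × 6.636 × 10⁻²⁶ × 4.288 × 10⁻²⁰) = 7.544 × 10⁻²³ kg·m/s.
λ = h/p = 8.78 × 10⁻¹² m = 8780 fm.

λ = 8780 fm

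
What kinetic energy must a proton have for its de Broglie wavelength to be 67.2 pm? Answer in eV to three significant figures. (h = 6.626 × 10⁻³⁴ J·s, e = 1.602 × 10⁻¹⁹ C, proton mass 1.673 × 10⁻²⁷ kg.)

p = h/λ = 6.626 × 10⁻³⁴ / 6.720 × 10⁻¹¹ = 9.860 × 10⁻²⁴ kg·m/s.
KE = p²/(2m) = (9.860 × 10⁻²⁴)² / (2 × 1.673 × 10⁻²⁷) = 2.906 × 10⁻²⁰ J = 0.181 eV.

KE = 0.181 eV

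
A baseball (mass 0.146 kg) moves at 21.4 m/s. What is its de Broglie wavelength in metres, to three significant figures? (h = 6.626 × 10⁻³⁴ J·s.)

p = mv = 0.146 × 21.4 = 3.124 kg·m/s.
λ = h/p = 6.626 × 10⁻³⁴ / 3.124 = 2.12 × 10⁻³⁴ m.

λ = 2.12 × 10⁻³⁴ m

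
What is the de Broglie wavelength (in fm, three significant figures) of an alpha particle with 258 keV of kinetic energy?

KE = 258 keV = 4.133 × 10⁻¹⁴ J.
p = √(2mKE) = √(2 × 6.645 × 10⁻²⁷ × 4.133 × 10⁻¹⁴) = 2.344 × 10⁻²⁰ kg·m/s.
λ = h/p = 6.626 × 10⁻³⁴ / 2.344 × 10⁻²⁰ = 2.83 × 10⁻¹⁴ m = 28.3 fm.

λ = 28.3 fm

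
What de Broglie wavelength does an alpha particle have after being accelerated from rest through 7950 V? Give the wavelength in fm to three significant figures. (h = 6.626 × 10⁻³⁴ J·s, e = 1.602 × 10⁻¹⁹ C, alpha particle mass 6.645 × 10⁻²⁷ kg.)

KE = 2eV = 2 × 1.602 × 10⁻¹⁹ × 7950 = 2.547 × 10⁻¹⁵ J.
p = √(2mKE) = √(2 × 6.645 × 10⁻²⁷ × 2.547 × 10⁻¹⁵) = 5.818 × 10⁻²¹ kg·m/s.
λ = h/p = 6.626 × 10⁻³⁴ / 5.818 × 10⁻²¹ = 1.14 × 10⁻¹³ m = 114 fm.

λ = 114 fm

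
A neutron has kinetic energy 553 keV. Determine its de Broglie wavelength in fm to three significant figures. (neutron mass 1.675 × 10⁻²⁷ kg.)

λ = 38.5 fm

KE = 553 keV = 8.859 × 10⁻¹⁴ J.
p = √(2mKE) = √(2 × 1.675 × 10⁻²⁷ × 8.859 × 10⁻¹⁴) = 1.723 × 10⁻²⁰ kg·m/s.
λ = h/p = 6.626 × 10⁻³⁴ / 1.723 × 10⁻²⁰ = 3.85 × 10⁻¹⁴ m = 38.5 fm.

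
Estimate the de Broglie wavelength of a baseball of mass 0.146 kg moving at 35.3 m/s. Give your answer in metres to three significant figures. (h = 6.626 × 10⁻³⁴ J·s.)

λ = 1.29 × 10⁻³⁴ m

p = mv = 0.146 × 35.3 = 5.154 kg·m/s.
λ = h/p = 6.626 × 10⁻³⁴ / 5.154 = 1.29 × 10⁻³⁴ m.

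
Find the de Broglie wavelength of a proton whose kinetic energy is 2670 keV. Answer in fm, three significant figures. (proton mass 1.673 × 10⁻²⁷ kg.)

λ = 17.5 fm

KE = 2670 keV = 4.277 × 10⁻¹³ J.
p = √(2mKE) = √(2 × 1.673 × 10⁻²⁷ × 4.277 × 10⁻¹³) = 3.783 × 10⁻²⁰ kg·m/s.
λ = h/p = 6.626 × 10⁻³⁴ / 3.783 × 10⁻²⁰ = 1.75 × 10⁻¹⁴ m = 17.5 fm.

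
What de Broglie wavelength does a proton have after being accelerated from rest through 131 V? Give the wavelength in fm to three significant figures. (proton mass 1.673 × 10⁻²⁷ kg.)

λ = 2500 fm

KE = eV = 1.602 × 10⁻¹⁹ × 131.0 = 2.099 × 10⁻¹⁷ J.
p = √(2mKE) = √(2 × 1.673 × 10⁻²⁷ × 2.099 × 10⁻¹⁷) = 2.650 × 10⁻²² kg·m/s.
λ = h/p = 6.626 × 10⁻³⁴ / 2.650 × 10⁻²² = 2.50 × 10⁻¹² m = 2500 fm.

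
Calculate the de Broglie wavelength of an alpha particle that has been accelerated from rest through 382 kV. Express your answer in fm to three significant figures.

KE = 2eV = 2 × 1.602 × 10⁻¹⁹ × 3.820 × 10⁵ = 1.224 × 10⁻¹³ J.
p = √(2mKE) = √(2 × 6.645 × 10⁻²⁷ × 1.224 × 10⁻¹³) = 4.033 × 10⁻²⁰ kg·m/s.
λ = h/p = 6.626 × 10⁻³⁴ / 4.033 × 10⁻²⁰ = 1.64 × 10⁻¹⁴ m = 16.4 fm.

λ = 16.4 fm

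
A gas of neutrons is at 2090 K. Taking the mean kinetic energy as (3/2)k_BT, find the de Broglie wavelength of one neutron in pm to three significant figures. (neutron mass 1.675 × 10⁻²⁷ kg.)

λ = 55.0 pm

KE = (3/2)k_BT = 1.5 × 1.381 × 10⁻²³ × 2090 = 4.329 × 10⁻²⁰ J.
p = √(2mKE) = √(2 × 1.675 × 10⁻²⁷ × 4.329 × 10⁻²⁰) = 1.204 × 10⁻²³ kg·m/s.
λ = h/p = 5.50 × 10⁻¹¹ m = 55.0 pm.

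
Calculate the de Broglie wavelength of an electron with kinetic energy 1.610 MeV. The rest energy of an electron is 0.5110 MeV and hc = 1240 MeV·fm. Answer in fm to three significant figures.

Total energy E = KE + m₀c² = 1.610 + 0.5110 = 2.1210 MeV.
(pc)² = E² − (m₀c²)² = (2.1210)² − (0.5110)² = 4.238 MeV², so pc = 2.059 MeV.
λ = hc/(pc) = 1240 MeV·fm / 2.059 MeV = 602 fm.

λ = 602 fm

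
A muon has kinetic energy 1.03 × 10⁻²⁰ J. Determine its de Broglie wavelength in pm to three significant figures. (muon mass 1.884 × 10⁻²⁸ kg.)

λ = 336 pm

p = √(2mKE) = √(2 × 1.884 × 10⁻²⁸ × 1.030 × 10⁻²⁰) = 1.970 × 10⁻²⁴ kg·m/s.
λ = h/p = 6.626 × 10⁻³⁴ / 1.970 × 10⁻²⁴ = 3.36 × 10⁻¹⁰ m = 336 pm.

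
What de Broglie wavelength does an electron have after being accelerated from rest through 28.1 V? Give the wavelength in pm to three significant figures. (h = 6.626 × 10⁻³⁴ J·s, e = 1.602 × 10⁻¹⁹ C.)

KE = eV = 1.602 × 10⁻¹⁹ × 28.10 = 4.502 × 10⁻¹⁸ J.
p = √(2mKE) = √(2 × 9.109 × 10⁻³¹ × 4.502 × 10⁻¹⁸) = 2.864 × 10⁻²⁴ kg·m/s.
λ = h/p = 6.626 × 10⁻³⁴ / 2.864 × 10⁻²⁴ = 2.31 × 10⁻¹⁰ m = 231 pm.

λ = 231 pm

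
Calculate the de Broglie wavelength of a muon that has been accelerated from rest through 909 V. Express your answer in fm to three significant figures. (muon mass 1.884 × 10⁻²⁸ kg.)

λ = 2830 fm

KE = eV = 1.602 × 10⁻¹⁹ × 909.0 = 1.456 × 10⁻¹⁶ J.
p = √(2mKE) = √(2 × 1.884 × 10⁻²⁸ × 1.456 × 10⁻¹⁶) = 2.342 × 10⁻²² kg·m/s.
λ = h/p = 6.626 × 10⁻³⁴ / 2.342 × 10⁻²² = 2.83 × 10⁻¹² m = 2830 fm.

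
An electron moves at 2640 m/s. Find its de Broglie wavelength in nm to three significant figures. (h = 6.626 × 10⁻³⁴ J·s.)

p = mv = 9.109 × 10⁻³¹ × 2640 = 2.405 × 10⁻²⁷ kg·m/s.
λ = h/p = 6.626 × 10⁻³⁴ / 2.405 × 10⁻²⁷ = 2.76 × 10⁻⁷ m = 276 nm.

λ = 276 nm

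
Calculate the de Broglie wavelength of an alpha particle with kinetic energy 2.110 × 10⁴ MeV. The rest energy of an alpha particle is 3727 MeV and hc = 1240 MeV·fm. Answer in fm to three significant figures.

λ = 0.0505 fm

Total energy E = KE + m₀c² = 2.110 × 10⁴ + 3727 = 24827 MeV.
(pc)² = E² − (m₀c²)² = (24827)² − (3727)² = 6.025 × 10⁸ MeV², so pc = 2.455 × 10⁴ MeV.
λ = hc/(pc) = 1240 MeV·fm / 2.455 × 10⁴ MeV = 0.0505 fm.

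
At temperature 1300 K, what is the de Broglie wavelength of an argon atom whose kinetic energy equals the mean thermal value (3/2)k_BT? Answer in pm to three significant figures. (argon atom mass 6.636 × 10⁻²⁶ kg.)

KE = (3/2)k_BT = 1.5 × 1.381 × 10⁻²³ × 1300 = 2.693 × 10⁻²⁰ J.
p = √(2mKE) = √(2 × 6.636 × 10⁻²⁶ × 2.693 × 10⁻²⁰) = 5.978 × 10⁻²³ kg·m/s.
λ = h/p = 1.11 × 10⁻¹¹ m = 11.1 pm.

λ = 11.1 pm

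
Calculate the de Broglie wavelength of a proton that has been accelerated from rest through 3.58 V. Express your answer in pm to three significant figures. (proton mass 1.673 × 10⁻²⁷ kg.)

λ = 15.1 pm

KE = eV = 1.602 × 10⁻¹⁹ × 3.580 = 5.735 × 10⁻¹⁹ J.
p = √(2mKE) = √(2 × 1.673 × 10⁻²⁷ × 5.735 × 10⁻¹⁹) = 4.381 × 10⁻²³ kg·m/s.
λ = h/p = 6.626 × 10⁻³⁴ / 4.381 × 10⁻²³ = 1.51 × 10⁻¹¹ m = 15.1 pm.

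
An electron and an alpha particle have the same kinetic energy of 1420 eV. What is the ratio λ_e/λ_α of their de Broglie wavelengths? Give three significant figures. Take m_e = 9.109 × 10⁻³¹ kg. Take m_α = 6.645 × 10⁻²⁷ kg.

λ_e/λ_α = 85.4

At fixed KE, p = √(2mKE) so λ = h/p ∝ 1/√m.
λ_e/λ_α = √(m_α/m_e) = √(6.645 × 10⁻²⁷/9.109 × 10⁻³¹) = √(7295) = 85.4.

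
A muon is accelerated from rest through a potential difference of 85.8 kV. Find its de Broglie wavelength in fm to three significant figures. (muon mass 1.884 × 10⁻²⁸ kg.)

λ = 291 fm

KE = eV = 1.602 × 10⁻¹⁹ × 8.580 × 10⁴ = 1.375 × 10⁻¹⁴ J.
p = √(2mKE) = √(2 × 1.884 × 10⁻²⁸ × 1.375 × 10⁻¹⁴) = 2.276 × 10⁻²¹ kg·m/s.
λ = h/p = 6.626 × 10⁻³⁴ / 2.276 × 10⁻²¹ = 2.91 × 10⁻¹³ m = 291 fm.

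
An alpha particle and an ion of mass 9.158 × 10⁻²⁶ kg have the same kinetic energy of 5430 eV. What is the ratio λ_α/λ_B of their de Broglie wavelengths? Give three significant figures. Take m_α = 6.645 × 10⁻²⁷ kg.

λ_α/λ_B = 3.71

At fixed KE, p = √(2mKE) so λ = h/p ∝ 1/√m.
λ_α/λ_B = √(m_B/m_α) = √(9.158 × 10⁻²⁶/6.645 × 10⁻²⁷) = √(13.78) = 3.71.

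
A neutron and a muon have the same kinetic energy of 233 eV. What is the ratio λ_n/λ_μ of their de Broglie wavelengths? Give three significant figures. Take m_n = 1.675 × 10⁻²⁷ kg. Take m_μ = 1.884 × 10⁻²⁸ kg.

λ_n/λ_μ = 0.335

At fixed KE, p = √(2mKE) so λ = h/p ∝ 1/√m.
λ_n/λ_μ = √(m_μ/m_n) = √(1.884 × 10⁻²⁸/1.675 × 10⁻²⁷) = √(0.1125) = 0.335.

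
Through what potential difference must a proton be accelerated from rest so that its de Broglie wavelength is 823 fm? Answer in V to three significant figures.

p = h/λ = 6.626 × 10⁻³⁴ / 8.230 × 10⁻¹³ = 8.051 × 10⁻²² kg·m/s.
KE = p²/(2m) = 1.937 × 10⁻¹⁶ J.
V = KE/e = 1.937 × 10⁻¹⁶ / (1.602 × 10⁻¹⁹) = 1210 V.

V = 1210 V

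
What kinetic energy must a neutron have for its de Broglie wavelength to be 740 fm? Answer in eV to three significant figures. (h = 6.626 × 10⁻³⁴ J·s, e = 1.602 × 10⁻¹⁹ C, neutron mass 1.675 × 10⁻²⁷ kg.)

KE = 1490 eV

p = h/λ = 6.626 × 10⁻³⁴ / 7.400 × 10⁻¹³ = 8.954 × 10⁻²² kg·m/s.
KE = p²/(2m) = (8.954 × 10⁻²²)² / (2 × 1.675 × 10⁻²⁷) = 2.393 × 10⁻¹⁶ J = 1490 eV.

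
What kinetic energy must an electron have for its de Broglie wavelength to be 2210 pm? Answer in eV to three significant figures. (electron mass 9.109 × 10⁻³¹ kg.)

KE = 0.308 eV

p = h/λ = 6.626 × 10⁻³⁴ / 2.210 × 10⁻⁹ = 2.998 × 10⁻²⁵ kg·m/s.
KE = p²/(2m) = (2.998 × 10⁻²⁵)² / (2 × 9.109 × 10⁻³¹) = 4.934 × 10⁻²⁰ J = 0.308 eV.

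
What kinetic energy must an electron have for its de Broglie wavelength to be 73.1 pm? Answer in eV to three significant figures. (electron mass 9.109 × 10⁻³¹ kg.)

KE = 282 eV

p = h/λ = 6.626 × 10⁻³⁴ / 7.310 × 10⁻¹¹ = 9.064 × 10⁻²⁴ kg·m/s.
KE = p²/(2m) = (9.064 × 10⁻²⁴)² / (2 × 9.109 × 10⁻³¹) = 4.510 × 10⁻¹⁷ J = 282 eV.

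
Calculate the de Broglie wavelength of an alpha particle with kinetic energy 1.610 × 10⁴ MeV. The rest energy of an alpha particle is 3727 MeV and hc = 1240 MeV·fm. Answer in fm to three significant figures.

Total energy E = KE + m₀c² = 1.610 × 10⁴ + 3727 = 19827 MeV.
(pc)² = E² − (m₀c²)² = (19827)² − (3727)² = 3.792 × 10⁸ MeV², so pc = 1.947 × 10⁴ MeV.
λ = hc/(pc) = 1240 MeV·fm / 1.947 × 10⁴ MeV = 0.0637 fm.

λ = 0.0637 fm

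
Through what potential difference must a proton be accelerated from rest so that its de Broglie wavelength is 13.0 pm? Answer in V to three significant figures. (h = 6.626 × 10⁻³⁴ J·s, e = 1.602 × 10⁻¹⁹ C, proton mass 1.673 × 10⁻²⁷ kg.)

p = h/λ = 6.626 × 10⁻³⁴ / 1.300 × 10⁻¹¹ = 5.097 × 10⁻²³ kg·m/s.
KE = p²/(2m) = 7.764 × 10⁻¹⁹ J.
V = KE/e = 7.764 × 10⁻¹⁹ / (1.602 × 10⁻¹⁹) = 4.85 V.

V = 4.85 V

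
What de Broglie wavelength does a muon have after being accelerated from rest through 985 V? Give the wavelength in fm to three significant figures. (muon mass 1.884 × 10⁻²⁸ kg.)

KE = eV = 1.602 × 10⁻¹⁹ × 985.0 = 1.578 × 10⁻¹⁶ J.
p = √(2mKE) = √(2 × 1.884 × 10⁻²⁸ × 1.578 × 10⁻¹⁶) = 2.438 × 10⁻²² kg·m/s.
λ = h/p = 6.626 × 10⁻³⁴ / 2.438 × 10⁻²² = 2.72 × 10⁻¹² m = 2720 fm.

λ = 2720 fm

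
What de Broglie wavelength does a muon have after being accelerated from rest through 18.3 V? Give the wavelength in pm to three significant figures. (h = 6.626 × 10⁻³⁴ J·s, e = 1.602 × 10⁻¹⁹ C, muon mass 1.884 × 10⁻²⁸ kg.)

λ = 19.9 pm

KE = eV = 1.602 × 10⁻¹⁹ × 18.30 = 2.932 × 10⁻¹⁸ J.
p = √(2mKE) = √(2 × 1.884 × 10⁻²⁸ × 2.932 × 10⁻¹⁸) = 3.324 × 10⁻²³ kg·m/s.
λ = h/p = 6.626 × 10⁻³⁴ / 3.324 × 10⁻²³ = 1.99 × 10⁻¹¹ m = 19.9 pm.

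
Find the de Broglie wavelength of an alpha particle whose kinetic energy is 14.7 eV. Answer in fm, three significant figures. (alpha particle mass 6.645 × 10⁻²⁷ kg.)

KE = 14.7 eV = 2.355 × 10⁻¹⁸ J.
p = √(2mKE) = √(2 × 6.645 × 10⁻²⁷ × 2.355 × 10⁻¹⁸) = 1.769 × 10⁻²² kg·m/s.
λ = h/p = 6.626 × 10⁻³⁴ / 1.769 × 10⁻²² = 3.75 × 10⁻¹² m = 3750 fm.

λ = 3750 fm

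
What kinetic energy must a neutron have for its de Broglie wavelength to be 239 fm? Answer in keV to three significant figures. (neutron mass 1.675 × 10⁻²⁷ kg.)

p = h/λ = 6.626 × 10⁻³⁴ / 2.390 × 10⁻¹³ = 2.772 × 10⁻²¹ kg·m/s.
KE = p²/(2m) = (2.772 × 10⁻²¹)² / (2 × 1.675 × 10⁻²⁷) = 2.294 × 10⁻¹⁵ J = 14.3 keV.

KE = 14.3 keV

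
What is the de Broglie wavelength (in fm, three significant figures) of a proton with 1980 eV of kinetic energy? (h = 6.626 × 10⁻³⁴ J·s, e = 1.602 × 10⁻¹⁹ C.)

KE = 1980 eV = 3.172 × 10⁻¹⁶ J.
p = √(2mKE) = √(2 × 1.673 × 10⁻²⁷ × 3.172 × 10⁻¹⁶) = 1.030 × 10⁻²¹ kg·m/s.
λ = h/p = 6.626 × 10⁻³⁴ / 1.030 × 10⁻²¹ = 6.43 × 10⁻¹³ m = 643 fm.

λ = 643 fm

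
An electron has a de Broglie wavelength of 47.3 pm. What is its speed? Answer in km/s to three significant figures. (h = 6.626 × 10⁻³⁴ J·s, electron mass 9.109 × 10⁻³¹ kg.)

v = 1.54 × 10⁴ km/s

p = h/λ = 6.626 × 10⁻³⁴ / 4.730 × 10⁻¹¹ = 1.401 × 10⁻²³ kg·m/s.
v = p/m = 1.401 × 10⁻²³ / 9.109 × 10⁻³¹ = 1.54 × 10⁷ m/s = 1.54 × 10⁴ km/s.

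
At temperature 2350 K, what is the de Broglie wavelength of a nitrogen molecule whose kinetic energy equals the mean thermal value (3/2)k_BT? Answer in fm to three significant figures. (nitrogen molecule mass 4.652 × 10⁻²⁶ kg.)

λ = 9850 fm

KE = (3/2)k_BT = 1.5 × 1.381 × 10⁻²³ × 2350 = 4.868 × 10⁻²⁰ J.
p = √(2mKE) = √(2 × 4.652 × 10⁻²⁶ × 4.868 × 10⁻²⁰) = 6.730 × 10⁻²³ kg·m/s.
λ = h/p = 9.85 × 10⁻¹² m = 9850 fm.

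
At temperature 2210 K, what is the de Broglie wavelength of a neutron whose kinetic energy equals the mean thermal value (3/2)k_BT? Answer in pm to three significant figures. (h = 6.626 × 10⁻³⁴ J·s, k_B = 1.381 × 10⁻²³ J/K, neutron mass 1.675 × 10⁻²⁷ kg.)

λ = 53.5 pm

KE = (3/2)k_BT = 1.5 × 1.381 × 10⁻²³ × 2210 = 4.578 × 10⁻²⁰ J.
p = √(2mKE) = √(2 × 1.675 × 10⁻²⁷ × 4.578 × 10⁻²⁰) = 1.238 × 10⁻²³ kg·m/s.
λ = h/p = 5.35 × 10⁻¹¹ m = 53.5 pm.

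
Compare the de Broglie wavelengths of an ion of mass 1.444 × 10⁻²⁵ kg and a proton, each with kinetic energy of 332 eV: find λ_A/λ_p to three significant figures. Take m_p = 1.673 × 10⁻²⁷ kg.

At fixed KE, p = √(2mKE) so λ = h/p ∝ 1/√m.
λ_A/λ_p = √(m_p/m_A) = √(1.673 × 10⁻²⁷/1.444 × 10⁻²⁵) = √(0.01159) = 0.108.

λ_A/λ_p = 0.108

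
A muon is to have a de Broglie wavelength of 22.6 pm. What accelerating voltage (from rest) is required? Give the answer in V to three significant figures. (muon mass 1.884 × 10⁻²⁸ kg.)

V = 14.2 V

p = h/λ = 6.626 × 10⁻³⁴ / 2.260 × 10⁻¹¹ = 2.932 × 10⁻²³ kg·m/s.
KE = p²/(2m) = 2.281 × 10⁻¹⁸ J.
V = KE/e = 2.281 × 10⁻¹⁸ / (1.602 × 10⁻¹⁹) = 14.2 V.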